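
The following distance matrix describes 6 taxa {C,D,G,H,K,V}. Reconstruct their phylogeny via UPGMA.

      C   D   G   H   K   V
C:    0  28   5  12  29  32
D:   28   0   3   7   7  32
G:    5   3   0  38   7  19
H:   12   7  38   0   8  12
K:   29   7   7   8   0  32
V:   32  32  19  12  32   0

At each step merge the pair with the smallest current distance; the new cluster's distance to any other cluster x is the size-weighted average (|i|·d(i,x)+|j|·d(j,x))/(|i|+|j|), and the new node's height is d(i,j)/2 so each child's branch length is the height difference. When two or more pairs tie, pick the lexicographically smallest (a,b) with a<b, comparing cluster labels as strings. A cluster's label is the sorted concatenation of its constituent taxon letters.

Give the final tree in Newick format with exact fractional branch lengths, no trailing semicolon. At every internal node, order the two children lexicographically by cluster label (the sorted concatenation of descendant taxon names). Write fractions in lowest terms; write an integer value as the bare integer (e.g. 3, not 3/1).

(((C:6,H:6):43/12,((D:3/2,G:3/2):2,K:7/2):73/12):187/60,V:127/10)

step 1: merge (D,G) at d=3; branch lengths D→3/2, G→3/2; new cluster DG
  updated: d(C,DG)=33/2, d(DG,H)=45/2, d(DG,K)=7, d(DG,V)=51/2
step 2: merge (DG,K) at d=7; branch lengths DG→2, K→7/2; new cluster DGK
  updated: d(C,DGK)=62/3, d(DGK,H)=53/3, d(DGK,V)=83/3
step 3: merge (C,H) at d=12; branch lengths C→6, H→6; new cluster CH
  updated: d(CH,DGK)=115/6, d(CH,V)=22
step 4: merge (CH,DGK) at d=115/6; branch lengths CH→43/12, DGK→73/12; new cluster CDGHK
  updated: d(CDGHK,V)=127/5
step 5: merge (CDGHK,V) at d=127/5; branch lengths CDGHK→187/60, V→127/10; new cluster CDGHKV
final tree: (((C:6,H:6):43/12,((D:3/2,G:3/2):2,K:7/2):73/12):187/60,V:127/10)
total length: 2759/60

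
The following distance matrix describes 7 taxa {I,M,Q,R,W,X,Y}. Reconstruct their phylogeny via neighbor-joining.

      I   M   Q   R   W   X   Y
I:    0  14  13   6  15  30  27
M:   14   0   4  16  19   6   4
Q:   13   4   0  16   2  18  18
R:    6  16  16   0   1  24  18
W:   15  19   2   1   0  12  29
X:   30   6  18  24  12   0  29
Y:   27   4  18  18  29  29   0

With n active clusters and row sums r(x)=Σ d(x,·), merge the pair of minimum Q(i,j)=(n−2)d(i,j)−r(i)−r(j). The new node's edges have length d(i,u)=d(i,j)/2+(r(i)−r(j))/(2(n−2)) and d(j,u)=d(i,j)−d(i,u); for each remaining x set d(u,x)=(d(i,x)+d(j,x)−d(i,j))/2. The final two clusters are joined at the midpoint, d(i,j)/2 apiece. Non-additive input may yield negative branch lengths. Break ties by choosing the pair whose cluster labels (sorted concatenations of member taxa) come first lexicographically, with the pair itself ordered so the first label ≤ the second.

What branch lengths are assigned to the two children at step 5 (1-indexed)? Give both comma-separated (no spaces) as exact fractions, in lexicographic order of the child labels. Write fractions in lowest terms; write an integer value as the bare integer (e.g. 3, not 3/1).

99/32,147/32

step 1: merge (M,Y) at d=4, Q=-168; branch lengths M→-21/5, Y→41/5; new cluster MY
  updated: d(I,MY)=37/2, d(MY,Q)=9, d(MY,R)=15, d(MY,W)=22, d(MY,X)=31/2
step 2: merge (I,R) at d=6, Q=-241/2; branch lengths I→89/16, R→7/16; new cluster IR
  updated: d(IR,MY)=55/4, d(IR,Q)=23/2, d(IR,W)=5, d(IR,X)=24
step 3: merge (MY,X) at d=31/2, Q=-333/4; branch lengths MY→149/24, X→223/24; new cluster MXY
  updated: d(IR,MXY)=89/8, d(MXY,Q)=23/4, d(MXY,W)=37/4
step 4: merge (IR,W) at d=5, Q=-271/8; branch lengths IR→171/32, W→-11/32; new cluster IRW
  updated: d(IRW,MXY)=123/16, d(IRW,Q)=17/4
step 5: merge (IRW,MXY) at d=123/16, Q=-283/16; branch lengths IRW→99/32, MXY→147/32; new cluster IMRWXY
  updated: d(IMRWXY,Q)=37/32
step 6: merge (IMRWXY,Q) at d=37/32; branch lengths IMRWXY→37/64, Q→37/64; new cluster IMQRWXY
final tree: ((((I:89/16,R:7/16):171/32,W:-11/32):99/32,((M:-21/5,Y:41/5):149/24,X:223/24):147/32):37/64,Q:37/64)
total length: 1259/32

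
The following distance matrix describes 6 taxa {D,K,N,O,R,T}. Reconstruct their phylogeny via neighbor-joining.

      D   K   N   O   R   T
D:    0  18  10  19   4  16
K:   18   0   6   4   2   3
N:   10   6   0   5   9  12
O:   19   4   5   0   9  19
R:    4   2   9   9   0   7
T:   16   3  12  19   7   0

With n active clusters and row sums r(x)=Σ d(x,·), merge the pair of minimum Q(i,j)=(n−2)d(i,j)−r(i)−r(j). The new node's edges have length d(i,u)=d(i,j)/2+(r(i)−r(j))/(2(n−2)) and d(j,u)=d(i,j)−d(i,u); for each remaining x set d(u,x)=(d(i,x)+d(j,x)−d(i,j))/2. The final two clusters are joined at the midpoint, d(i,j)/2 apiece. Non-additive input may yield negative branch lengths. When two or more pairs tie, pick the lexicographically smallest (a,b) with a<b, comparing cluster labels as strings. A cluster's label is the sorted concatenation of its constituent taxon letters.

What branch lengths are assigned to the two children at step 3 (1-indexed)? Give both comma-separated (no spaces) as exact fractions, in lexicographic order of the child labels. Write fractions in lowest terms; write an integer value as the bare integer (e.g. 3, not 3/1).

33/8,25/8

iteration 1: select D,R (d=4, Q=-82); attach at lengths (13/2, -5/2); label the merged cluster DR
  updated: d(DR,K)=8, d(DR,N)=15/2, d(DR,O)=12, d(DR,T)=19/2
iteration 2: select K,T (d=3, Q=-111/2); attach at lengths (-9/4, 21/4); label the merged cluster KT
  updated: d(DR,KT)=29/4, d(KT,N)=15/2, d(KT,O)=10
iteration 3: select DR,KT (d=29/4, Q=-37); attach at lengths (33/8, 25/8); label the merged cluster DKRT
  updated: d(DKRT,N)=31/8, d(DKRT,O)=59/8
iteration 4: select DKRT,N (d=31/8, Q=-65/4); attach at lengths (25/8, 3/4); label the merged cluster DKNRT
  updated: d(DKNRT,O)=17/4
iteration 5: select DKNRT,O (d=17/4); attach at lengths (17/8, 17/8); label the merged cluster DKNORT
final tree: ((((D:13/2,R:-5/2):33/8,(K:-9/4,T:21/4):25/8):25/8,N:3/4):17/8,O:17/8)
total length: 179/8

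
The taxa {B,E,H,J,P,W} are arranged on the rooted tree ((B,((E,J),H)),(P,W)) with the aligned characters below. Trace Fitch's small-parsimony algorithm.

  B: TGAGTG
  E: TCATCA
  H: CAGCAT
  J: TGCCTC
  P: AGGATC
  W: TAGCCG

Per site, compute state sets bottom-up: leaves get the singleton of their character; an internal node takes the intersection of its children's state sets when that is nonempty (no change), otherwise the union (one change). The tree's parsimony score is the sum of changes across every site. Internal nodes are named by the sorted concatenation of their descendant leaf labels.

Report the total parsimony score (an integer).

EJ@0: {T} ∩ {T} = {T} (intersection, +0)
EHJ@0: {T} ∪ {C} = {C,T} (union, +1)
BEHJ@0: {T} ∩ {C,T} = {T} (intersection, +0)
PW@0: {A} ∪ {T} = {A,T} (union, +1)
BEHJPW@0: {T} ∩ {A,T} = {T} (intersection, +0)
EJ@1: {C} ∪ {G} = {C,G} (union, +1)
EHJ@1: {C,G} ∪ {A} = {A,C,G} (union, +1)
BEHJ@1: {G} ∩ {A,C,G} = {G} (intersection, +0)
PW@1: {G} ∪ {A} = {A,G} (union, +1)
BEHJPW@1: {G} ∩ {A,G} = {G} (intersection, +0)
EJ@2: {A} ∪ {C} = {A,C} (union, +1)
EHJ@2: {A,C} ∪ {G} = {A,C,G} (union, +1)
BEHJ@2: {A} ∩ {A,C,G} = {A} (intersection, +0)
PW@2: {G} ∩ {G} = {G} (intersection, +0)
BEHJPW@2: {A} ∪ {G} = {A,G} (union, +1)
EJ@3: {T} ∪ {C} = {C,T} (union, +1)
EHJ@3: {C,T} ∩ {C} = {C} (intersection, +0)
BEHJ@3: {G} ∪ {C} = {C,G} (union, +1)
PW@3: {A} ∪ {C} = {A,C} (union, +1)
BEHJPW@3: {C,G} ∩ {A,C} = {C} (intersection, +0)
EJ@4: {C} ∪ {T} = {C,T} (union, +1)
EHJ@4: {C,T} ∪ {A} = {A,C,T} (union, +1)
BEHJ@4: {T} ∩ {A,C,T} = {T} (intersection, +0)
PW@4: {T} ∪ {C} = {C,T} (union, +1)
BEHJPW@4: {T} ∩ {C,T} = {T} (intersection, +0)
EJ@5: {A} ∪ {C} = {A,C} (union, +1)
EHJ@5: {A,C} ∪ {T} = {A,C,T} (union, +1)
BEHJ@5: {G} ∪ {A,C,T} = {A,C,G,T} (union, +1)
PW@5: {C} ∪ {G} = {C,G} (union, +1)
BEHJPW@5: {A,C,G,T} ∩ {C,G} = {C,G} (intersection, +0)
per-site changes: [2, 3, 3, 3, 3, 4]; total = 18

18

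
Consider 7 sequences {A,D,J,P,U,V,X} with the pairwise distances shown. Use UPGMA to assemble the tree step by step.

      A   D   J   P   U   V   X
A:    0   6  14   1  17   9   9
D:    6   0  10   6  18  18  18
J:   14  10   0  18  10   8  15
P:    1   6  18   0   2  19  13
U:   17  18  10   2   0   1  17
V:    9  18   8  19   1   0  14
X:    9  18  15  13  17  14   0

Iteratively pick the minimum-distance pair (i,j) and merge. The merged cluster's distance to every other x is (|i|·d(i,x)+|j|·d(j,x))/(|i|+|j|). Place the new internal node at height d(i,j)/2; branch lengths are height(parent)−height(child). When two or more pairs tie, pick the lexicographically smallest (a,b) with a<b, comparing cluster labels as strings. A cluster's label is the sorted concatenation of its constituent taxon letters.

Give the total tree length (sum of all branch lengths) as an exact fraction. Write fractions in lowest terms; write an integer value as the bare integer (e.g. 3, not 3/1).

353/12

step 1: merge (A,P) at d=1; branch lengths A→1/2, P→1/2; new cluster AP
  updated: d(AP,D)=6, d(AP,J)=16, d(AP,U)=19/2, d(AP,V)=14, d(AP,X)=11
step 2: merge (U,V) at d=1; branch lengths U→1/2, V→1/2; new cluster UV
  updated: d(AP,UV)=47/4, d(D,UV)=18, d(J,UV)=9, d(UV,X)=31/2
step 3: merge (AP,D) at d=6; branch lengths AP→5/2, D→3; new cluster ADP
  updated: d(ADP,J)=14, d(ADP,UV)=83/6, d(ADP,X)=40/3
step 4: merge (J,UV) at d=9; branch lengths J→9/2, UV→4; new cluster JUV
  updated: d(ADP,JUV)=125/9, d(JUV,X)=46/3
step 5: merge (ADP,X) at d=40/3; branch lengths ADP→11/3, X→20/3; new cluster ADPX
  updated: d(ADPX,JUV)=57/4
step 6: merge (ADPX,JUV) at d=57/4; branch lengths ADPX→11/24, JUV→21/8; new cluster ADJPUVX
final tree: ((((A:1/2,P:1/2):5/2,D:3):11/3,X:20/3):11/24,(J:9/2,(U:1/2,V:1/2):4):21/8)
total length: 353/12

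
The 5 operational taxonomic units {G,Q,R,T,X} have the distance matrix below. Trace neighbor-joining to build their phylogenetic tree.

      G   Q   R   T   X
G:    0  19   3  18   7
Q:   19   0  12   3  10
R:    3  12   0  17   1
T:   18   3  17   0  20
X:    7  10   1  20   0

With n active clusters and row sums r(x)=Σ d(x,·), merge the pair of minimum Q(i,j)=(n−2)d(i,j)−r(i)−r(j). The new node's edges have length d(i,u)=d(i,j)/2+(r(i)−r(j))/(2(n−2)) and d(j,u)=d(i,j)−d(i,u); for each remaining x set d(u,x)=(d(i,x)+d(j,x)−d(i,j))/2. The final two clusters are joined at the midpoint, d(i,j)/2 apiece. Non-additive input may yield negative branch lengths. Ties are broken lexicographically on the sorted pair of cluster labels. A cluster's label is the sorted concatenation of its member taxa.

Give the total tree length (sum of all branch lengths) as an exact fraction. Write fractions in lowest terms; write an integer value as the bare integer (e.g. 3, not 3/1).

1. join Q+T (d=3, Q=-93) ⇒ QT; edges |Q|=-5/6, |T|=23/6
  updated: d(G,QT)=17, d(QT,R)=13, d(QT,X)=27/2
2. join G+R (d=3, Q=-38) ⇒ GR; edges |G|=4, |R|=-1
  updated: d(GR,QT)=27/2, d(GR,X)=5/2
3. join GR+QT (d=27/2, Q=-59/2) ⇒ GQRT; edges |GR|=5/4, |QT|=49/4
  updated: d(GQRT,X)=5/4
4. join GQRT+X (d=5/4) ⇒ GQRTX; edges |GQRT|=5/8, |X|=5/8
final tree: (((G:4,R:-1):5/4,(Q:-5/6,T:23/6):49/4):5/8,X:5/8)
total length: 83/4

83/4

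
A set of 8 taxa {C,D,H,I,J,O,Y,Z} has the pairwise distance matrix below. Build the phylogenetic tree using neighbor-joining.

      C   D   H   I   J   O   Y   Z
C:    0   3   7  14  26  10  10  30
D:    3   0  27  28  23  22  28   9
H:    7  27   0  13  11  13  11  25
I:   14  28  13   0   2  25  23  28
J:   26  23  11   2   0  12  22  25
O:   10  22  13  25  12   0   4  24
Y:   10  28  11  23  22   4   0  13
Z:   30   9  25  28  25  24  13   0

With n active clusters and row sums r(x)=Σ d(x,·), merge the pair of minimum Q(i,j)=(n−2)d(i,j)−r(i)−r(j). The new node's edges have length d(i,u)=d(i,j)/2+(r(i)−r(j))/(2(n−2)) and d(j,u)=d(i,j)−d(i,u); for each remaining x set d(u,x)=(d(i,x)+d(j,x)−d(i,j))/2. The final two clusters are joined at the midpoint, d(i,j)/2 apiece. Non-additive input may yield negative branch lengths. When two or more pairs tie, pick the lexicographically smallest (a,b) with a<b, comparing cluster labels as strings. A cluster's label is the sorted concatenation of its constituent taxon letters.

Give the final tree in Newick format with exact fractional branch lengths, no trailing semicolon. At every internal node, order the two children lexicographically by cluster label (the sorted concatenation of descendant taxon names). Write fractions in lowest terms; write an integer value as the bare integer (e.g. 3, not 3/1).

1. join I+J (d=2, Q=-242) ⇒ IJ; edges |I|=2, |J|=0
  updated: d(C,IJ)=19, d(D,IJ)=49/2, d(H,IJ)=11, d(IJ,O)=35/2, d(IJ,Y)=43/2, d(IJ,Z)=51/2
2. join D+Z (d=9, Q=-195) ⇒ DZ; edges |D|=16/5, |Z|=29/5
  updated: d(C,DZ)=12, d(DZ,H)=43/2, d(DZ,IJ)=41/2, d(DZ,O)=37/2, d(DZ,Y)=16
3. join O+Y (d=4, Q=-219/2) ⇒ OY; edges |O|=33/16, |Y|=31/16
  updated: d(C,OY)=8, d(DZ,OY)=61/4, d(H,OY)=10, d(IJ,OY)=35/2
4. join H+IJ (d=11, Q=-169/2) ⇒ HIJ; edges |H|=29/12, |IJ|=103/12
  updated: d(C,HIJ)=15/2, d(DZ,HIJ)=31/2, d(HIJ,OY)=33/4
5. join C+DZ (d=12, Q=-185/4) ⇒ CDZ; edges |C|=35/16, |DZ|=157/16
  updated: d(CDZ,HIJ)=11/2, d(CDZ,OY)=45/8
6. join CDZ+HIJ (d=11/2, Q=-155/8) ⇒ CDHIJZ; edges |CDZ|=23/16, |HIJ|=65/16
  updated: d(CDHIJZ,OY)=67/16
7. join CDHIJZ+OY (d=67/16) ⇒ CDHIJOYZ; edges |CDHIJZ|=67/32, |OY|=67/32
final tree: (((C:35/16,(D:16/5,Z:29/5):157/16):23/16,(H:29/12,(I:2,J:0):103/12):65/16):67/32,(O:33/16,Y:31/16):67/32)
total length: 763/16

(((C:35/16,(D:16/5,Z:29/5):157/16):23/16,(H:29/12,(I:2,J:0):103/12):65/16):67/32,(O:33/16,Y:31/16):67/32)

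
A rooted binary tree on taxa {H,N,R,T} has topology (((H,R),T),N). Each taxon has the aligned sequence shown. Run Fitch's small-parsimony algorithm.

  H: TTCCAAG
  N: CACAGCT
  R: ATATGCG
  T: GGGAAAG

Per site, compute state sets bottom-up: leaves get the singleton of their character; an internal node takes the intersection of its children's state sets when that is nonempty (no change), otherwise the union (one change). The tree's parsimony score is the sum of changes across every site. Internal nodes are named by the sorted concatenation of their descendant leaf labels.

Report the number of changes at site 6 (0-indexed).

1

HR@0: {T} ∪ {A} = {A,T} (union, +1)
HRT@0: {A,T} ∪ {G} = {A,G,T} (union, +1)
HNRT@0: {A,G,T} ∪ {C} = {A,C,G,T} (union, +1)
HR@1: {T} ∩ {T} = {T} (intersection, +0)
HRT@1: {T} ∪ {G} = {G,T} (union, +1)
HNRT@1: {G,T} ∪ {A} = {A,G,T} (union, +1)
HR@2: {C} ∪ {A} = {A,C} (union, +1)
HRT@2: {A,C} ∪ {G} = {A,C,G} (union, +1)
HNRT@2: {A,C,G} ∩ {C} = {C} (intersection, +0)
HR@3: {C} ∪ {T} = {C,T} (union, +1)
HRT@3: {C,T} ∪ {A} = {A,C,T} (union, +1)
HNRT@3: {A,C,T} ∩ {A} = {A} (intersection, +0)
HR@4: {A} ∪ {G} = {A,G} (union, +1)
HRT@4: {A,G} ∩ {A} = {A} (intersection, +0)
HNRT@4: {A} ∪ {G} = {A,G} (union, +1)
HR@5: {A} ∪ {C} = {A,C} (union, +1)
HRT@5: {A,C} ∩ {A} = {A} (intersection, +0)
HNRT@5: {A} ∪ {C} = {A,C} (union, +1)
HR@6: {G} ∩ {G} = {G} (intersection, +0)
HRT@6: {G} ∩ {G} = {G} (intersection, +0)
HNRT@6: {G} ∪ {T} = {G,T} (union, +1)
per-site changes: [3, 2, 2, 2, 2, 2, 1]; total = 14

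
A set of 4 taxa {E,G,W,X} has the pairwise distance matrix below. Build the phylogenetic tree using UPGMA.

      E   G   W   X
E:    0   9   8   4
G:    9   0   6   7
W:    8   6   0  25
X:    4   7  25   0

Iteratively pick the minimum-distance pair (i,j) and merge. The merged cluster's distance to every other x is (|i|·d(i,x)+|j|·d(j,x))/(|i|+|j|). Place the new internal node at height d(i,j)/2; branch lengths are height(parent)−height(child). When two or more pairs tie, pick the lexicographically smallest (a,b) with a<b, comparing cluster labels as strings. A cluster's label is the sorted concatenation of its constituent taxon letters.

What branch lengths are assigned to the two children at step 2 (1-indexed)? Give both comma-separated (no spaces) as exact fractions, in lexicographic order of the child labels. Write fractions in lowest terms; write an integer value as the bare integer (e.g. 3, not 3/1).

iteration 1: select E,X (d=4); attach at lengths (2, 2); label the merged cluster EX
  updated: d(EX,G)=8, d(EX,W)=33/2
iteration 2: select G,W (d=6); attach at lengths (3, 3); label the merged cluster GW
  updated: d(EX,GW)=49/4
iteration 3: select EX,GW (d=49/4); attach at lengths (33/8, 25/8); label the merged cluster EGWX
final tree: ((E:2,X:2):33/8,(G:3,W:3):25/8)
total length: 69/4

3,3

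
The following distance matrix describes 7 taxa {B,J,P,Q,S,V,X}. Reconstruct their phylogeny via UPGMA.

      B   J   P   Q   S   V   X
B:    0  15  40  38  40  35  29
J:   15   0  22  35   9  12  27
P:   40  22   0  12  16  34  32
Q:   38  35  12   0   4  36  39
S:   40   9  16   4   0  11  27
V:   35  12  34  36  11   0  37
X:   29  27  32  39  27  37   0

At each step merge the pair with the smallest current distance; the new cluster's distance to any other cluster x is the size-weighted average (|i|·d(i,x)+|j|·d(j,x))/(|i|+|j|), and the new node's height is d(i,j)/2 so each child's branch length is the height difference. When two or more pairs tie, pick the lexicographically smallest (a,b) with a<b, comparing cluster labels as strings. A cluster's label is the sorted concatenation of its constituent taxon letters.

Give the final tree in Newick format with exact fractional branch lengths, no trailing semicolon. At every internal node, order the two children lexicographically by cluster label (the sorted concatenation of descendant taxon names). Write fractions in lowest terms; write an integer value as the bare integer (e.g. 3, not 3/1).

step 1: merge (Q,S) at d=4; branch lengths Q→2, S→2; new cluster QS
  updated: d(B,QS)=39, d(J,QS)=22, d(P,QS)=14, d(QS,V)=47/2, d(QS,X)=33
step 2: merge (J,V) at d=12; branch lengths J→6, V→6; new cluster JV
  updated: d(B,JV)=25, d(JV,P)=28, d(JV,QS)=91/4, d(JV,X)=32
step 3: merge (P,QS) at d=14; branch lengths P→7, QS→5; new cluster PQS
  updated: d(B,PQS)=118/3, d(JV,PQS)=49/2, d(PQS,X)=98/3
step 4: merge (JV,PQS) at d=49/2; branch lengths JV→25/4, PQS→21/4; new cluster JPQSV
  updated: d(B,JPQSV)=168/5, d(JPQSV,X)=162/5
step 5: merge (B,X) at d=29; branch lengths B→29/2, X→29/2; new cluster BX
  updated: d(BX,JPQSV)=33
step 6: merge (BX,JPQSV) at d=33; branch lengths BX→2, JPQSV→17/4; new cluster BJPQSVX
final tree: ((B:29/2,X:29/2):2,((J:6,V:6):25/4,(P:7,(Q:2,S:2):5):21/4):17/4)
total length: 299/4

((B:29/2,X:29/2):2,((J:6,V:6):25/4,(P:7,(Q:2,S:2):5):21/4):17/4)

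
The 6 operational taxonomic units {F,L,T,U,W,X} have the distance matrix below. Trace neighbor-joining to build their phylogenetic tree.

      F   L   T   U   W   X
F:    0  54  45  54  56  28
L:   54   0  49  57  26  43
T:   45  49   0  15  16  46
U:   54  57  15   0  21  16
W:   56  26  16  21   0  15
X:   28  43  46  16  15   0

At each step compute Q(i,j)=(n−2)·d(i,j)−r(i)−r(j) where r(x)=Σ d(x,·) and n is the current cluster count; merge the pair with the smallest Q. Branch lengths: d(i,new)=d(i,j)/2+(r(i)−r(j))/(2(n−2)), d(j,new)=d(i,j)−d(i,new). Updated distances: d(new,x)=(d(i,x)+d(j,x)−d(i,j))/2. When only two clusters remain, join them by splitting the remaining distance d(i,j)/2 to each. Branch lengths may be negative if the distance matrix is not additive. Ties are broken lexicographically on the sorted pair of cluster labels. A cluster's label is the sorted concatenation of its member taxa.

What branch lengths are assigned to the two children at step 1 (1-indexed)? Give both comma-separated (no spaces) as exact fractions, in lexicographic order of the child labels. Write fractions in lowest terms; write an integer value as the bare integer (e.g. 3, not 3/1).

step 1: merge (T,U) at d=15, Q=-274; branch lengths T→17/2, U→13/2; new cluster TU
  updated: d(F,TU)=42, d(L,TU)=91/2, d(TU,W)=11, d(TU,X)=47/2
step 2: merge (F,X) at d=28, Q=-411/2; branch lengths F→103/4, X→9/4; new cluster FX
  updated: d(FX,L)=69/2, d(FX,TU)=75/4, d(FX,W)=43/2
step 3: merge (FX,TU) at d=75/4, Q=-225/2; branch lengths FX→37/4, TU→19/2; new cluster FTUX
  updated: d(FTUX,L)=245/8, d(FTUX,W)=55/8
step 4: merge (FTUX,L) at d=245/8, Q=-127/2; branch lengths FTUX→23/4, L→199/8; new cluster FLTUX
  updated: d(FLTUX,W)=9/8
step 5: merge (FLTUX,W) at d=9/8; branch lengths FLTUX→9/16, W→9/16; new cluster FLTUWX
final tree: ((((F:103/4,X:9/4):37/4,(T:17/2,U:13/2):19/2):23/4,L:199/8):9/16,W:9/16)
total length: 187/2

17/2,13/2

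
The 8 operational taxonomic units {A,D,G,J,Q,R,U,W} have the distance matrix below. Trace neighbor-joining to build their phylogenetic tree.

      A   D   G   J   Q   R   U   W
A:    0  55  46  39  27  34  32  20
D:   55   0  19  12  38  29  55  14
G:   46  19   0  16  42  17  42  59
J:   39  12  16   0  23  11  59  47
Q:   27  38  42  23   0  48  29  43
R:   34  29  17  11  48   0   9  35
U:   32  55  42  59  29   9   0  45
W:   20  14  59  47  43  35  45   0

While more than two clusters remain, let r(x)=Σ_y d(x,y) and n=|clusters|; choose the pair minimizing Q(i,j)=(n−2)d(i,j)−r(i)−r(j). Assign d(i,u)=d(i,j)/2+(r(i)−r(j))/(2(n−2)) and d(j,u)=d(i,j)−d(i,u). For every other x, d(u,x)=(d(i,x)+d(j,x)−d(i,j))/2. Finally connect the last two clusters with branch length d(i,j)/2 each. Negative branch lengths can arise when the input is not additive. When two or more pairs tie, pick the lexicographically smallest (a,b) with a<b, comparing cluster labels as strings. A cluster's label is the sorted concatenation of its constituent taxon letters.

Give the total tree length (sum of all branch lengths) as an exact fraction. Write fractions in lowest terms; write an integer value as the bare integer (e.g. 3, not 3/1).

step 1: merge (D,W) at d=14, Q=-401; branch lengths D→43/12, W→125/12; new cluster DW
  updated: d(A,DW)=61/2, d(DW,G)=32, d(DW,J)=45/2, d(DW,Q)=67/2, d(DW,R)=25, d(DW,U)=43
step 2: merge (R,U) at d=9, Q=-313; branch lengths R→-5/2, U→23/2; new cluster RU
  updated: d(A,RU)=57/2, d(DW,RU)=59/2, d(G,RU)=25, d(J,RU)=61/2, d(Q,RU)=34
step 3: merge (G,J) at d=16, Q=-228; branch lengths G→47/4, J→17/4; new cluster GJ
  updated: d(A,GJ)=69/2, d(DW,GJ)=77/4, d(GJ,Q)=49/2, d(GJ,RU)=79/4
step 4: merge (A,Q) at d=27, Q=-317/2; branch lengths A→55/4, Q→53/4; new cluster AQ
  updated: d(AQ,DW)=37/2, d(AQ,GJ)=16, d(AQ,RU)=71/4
step 5: merge (AQ,RU) at d=71/4, Q=-335/4; branch lengths AQ→83/16, RU→201/16; new cluster AQRU
  updated: d(AQRU,DW)=121/8, d(AQRU,GJ)=9
step 6: merge (AQRU,DW) at d=121/8, Q=-347/8; branch lengths AQRU→39/16, DW→203/16; new cluster ADQRUW
  updated: d(ADQRUW,GJ)=105/16
step 7: merge (ADQRUW,GJ) at d=105/16; branch lengths ADQRUW→105/32, GJ→105/32; new cluster ADGJQRUW
final tree: ((((A:55/4,Q:53/4):83/16,(R:-5/2,U:23/2):201/16):39/16,(D:43/12,W:125/12):203/16):105/32,(G:47/4,J:17/4):105/32)
total length: 1687/16

1687/16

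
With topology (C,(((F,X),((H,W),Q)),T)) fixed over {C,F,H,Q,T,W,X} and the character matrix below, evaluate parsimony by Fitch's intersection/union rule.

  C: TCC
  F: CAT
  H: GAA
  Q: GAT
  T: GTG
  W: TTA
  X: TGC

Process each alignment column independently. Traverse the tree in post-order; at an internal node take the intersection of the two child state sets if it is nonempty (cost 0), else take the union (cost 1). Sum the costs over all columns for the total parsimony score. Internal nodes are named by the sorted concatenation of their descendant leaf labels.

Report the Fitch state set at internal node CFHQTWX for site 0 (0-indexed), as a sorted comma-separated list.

site 0, node FX: F={C} ∪ X={T} → {C,T} (+1)
site 0, node HW: H={G} ∪ W={T} → {G,T} (+1)
site 0, node HQW: HW={G,T} ∩ Q={G} → {G} (+0)
site 0, node FHQWX: FX={C,T} ∪ HQW={G} → {C,G,T} (+1)
site 0, node FHQTWX: FHQWX={C,G,T} ∩ T={G} → {G} (+0)
site 0, node CFHQTWX: C={T} ∪ FHQTWX={G} → {G,T} (+1)
site 1, node FX: F={A} ∪ X={G} → {A,G} (+1)
site 1, node HW: H={A} ∪ W={T} → {A,T} (+1)
site 1, node HQW: HW={A,T} ∩ Q={A} → {A} (+0)
site 1, node FHQWX: FX={A,G} ∩ HQW={A} → {A} (+0)
site 1, node FHQTWX: FHQWX={A} ∪ T={T} → {A,T} (+1)
site 1, node CFHQTWX: C={C} ∪ FHQTWX={A,T} → {A,C,T} (+1)
site 2, node FX: F={T} ∪ X={C} → {C,T} (+1)
site 2, node HW: H={A} ∩ W={A} → {A} (+0)
site 2, node HQW: HW={A} ∪ Q={T} → {A,T} (+1)
site 2, node FHQWX: FX={C,T} ∩ HQW={A,T} → {T} (+0)
site 2, node FHQTWX: FHQWX={T} ∪ T={G} → {G,T} (+1)
site 2, node CFHQTWX: C={C} ∪ FHQTWX={G,T} → {C,G,T} (+1)
per-site changes: [4, 4, 4]; total = 12

G,T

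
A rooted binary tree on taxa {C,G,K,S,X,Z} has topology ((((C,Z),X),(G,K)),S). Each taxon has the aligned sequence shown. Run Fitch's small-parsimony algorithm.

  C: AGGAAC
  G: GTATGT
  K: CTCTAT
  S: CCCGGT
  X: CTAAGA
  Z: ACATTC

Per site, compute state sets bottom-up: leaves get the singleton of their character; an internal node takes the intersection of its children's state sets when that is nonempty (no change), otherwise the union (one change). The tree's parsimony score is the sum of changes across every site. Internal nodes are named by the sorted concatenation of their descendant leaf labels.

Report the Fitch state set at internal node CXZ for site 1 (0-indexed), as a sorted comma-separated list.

[col 0] CZ: children C:{A}, Z:{A} ∩→ {A}; cost 0
[col 0] CXZ: children CZ:{A}, X:{C} ∪→ {A,C}; cost 1
[col 0] GK: children G:{G}, K:{C} ∪→ {C,G}; cost 1
[col 0] CGKXZ: children CXZ:{A,C}, GK:{C,G} ∩→ {C}; cost 0
[col 0] CGKSXZ: children CGKXZ:{C}, S:{C} ∩→ {C}; cost 0
[col 1] CZ: children C:{G}, Z:{C} ∪→ {C,G}; cost 1
[col 1] CXZ: children CZ:{C,G}, X:{T} ∪→ {C,G,T}; cost 1
[col 1] GK: children G:{T}, K:{T} ∩→ {T}; cost 0
[col 1] CGKXZ: children CXZ:{C,G,T}, GK:{T} ∩→ {T}; cost 0
[col 1] CGKSXZ: children CGKXZ:{T}, S:{C} ∪→ {C,T}; cost 1
[col 2] CZ: children C:{G}, Z:{A} ∪→ {A,G}; cost 1
[col 2] CXZ: children CZ:{A,G}, X:{A} ∩→ {A}; cost 0
[col 2] GK: children G:{A}, K:{C} ∪→ {A,C}; cost 1
[col 2] CGKXZ: children CXZ:{A}, GK:{A,C} ∩→ {A}; cost 0
[col 2] CGKSXZ: children CGKXZ:{A}, S:{C} ∪→ {A,C}; cost 1
[col 3] CZ: children C:{A}, Z:{T} ∪→ {A,T}; cost 1
[col 3] CXZ: children CZ:{A,T}, X:{A} ∩→ {A}; cost 0
[col 3] GK: children G:{T}, K:{T} ∩→ {T}; cost 0
[col 3] CGKXZ: children CXZ:{A}, GK:{T} ∪→ {A,T}; cost 1
[col 3] CGKSXZ: children CGKXZ:{A,T}, S:{G} ∪→ {A,G,T}; cost 1
[col 4] CZ: children C:{A}, Z:{T} ∪→ {A,T}; cost 1
[col 4] CXZ: children CZ:{A,T}, X:{G} ∪→ {A,G,T}; cost 1
[col 4] GK: children G:{G}, K:{A} ∪→ {A,G}; cost 1
[col 4] CGKXZ: children CXZ:{A,G,T}, GK:{A,G} ∩→ {A,G}; cost 0
[col 4] CGKSXZ: children CGKXZ:{A,G}, S:{G} ∩→ {G}; cost 0
[col 5] CZ: children C:{C}, Z:{C} ∩→ {C}; cost 0
[col 5] CXZ: children CZ:{C}, X:{A} ∪→ {A,C}; cost 1
[col 5] GK: children G:{T}, K:{T} ∩→ {T}; cost 0
[col 5] CGKXZ: children CXZ:{A,C}, GK:{T} ∪→ {A,C,T}; cost 1
[col 5] CGKSXZ: children CGKXZ:{A,C,T}, S:{T} ∩→ {T}; cost 0
per-site changes: [2, 3, 3, 3, 3, 2]; total = 16

C,G,T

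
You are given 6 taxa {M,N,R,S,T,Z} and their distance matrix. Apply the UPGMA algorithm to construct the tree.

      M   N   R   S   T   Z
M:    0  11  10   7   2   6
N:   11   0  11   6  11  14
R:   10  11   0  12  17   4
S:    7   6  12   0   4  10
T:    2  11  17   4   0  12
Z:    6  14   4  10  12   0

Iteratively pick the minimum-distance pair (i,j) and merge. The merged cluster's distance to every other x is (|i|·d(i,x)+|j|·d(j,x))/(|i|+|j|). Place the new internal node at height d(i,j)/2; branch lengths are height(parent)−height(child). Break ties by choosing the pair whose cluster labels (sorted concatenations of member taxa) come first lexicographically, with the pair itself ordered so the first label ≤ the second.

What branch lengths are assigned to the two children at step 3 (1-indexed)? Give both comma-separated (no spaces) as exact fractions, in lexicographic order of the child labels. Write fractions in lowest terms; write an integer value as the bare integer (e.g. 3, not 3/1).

7/4,11/4

step 1: merge (M,T) at d=2; branch lengths M→1, T→1; new cluster MT
  updated: d(MT,N)=11, d(MT,R)=27/2, d(MT,S)=11/2, d(MT,Z)=9
step 2: merge (R,Z) at d=4; branch lengths R→2, Z→2; new cluster RZ
  updated: d(MT,RZ)=45/4, d(N,RZ)=25/2, d(RZ,S)=11
step 3: merge (MT,S) at d=11/2; branch lengths MT→7/4, S→11/4; new cluster MST
  updated: d(MST,N)=28/3, d(MST,RZ)=67/6
step 4: merge (MST,N) at d=28/3; branch lengths MST→23/12, N→14/3; new cluster MNST
  updated: d(MNST,RZ)=23/2
step 5: merge (MNST,RZ) at d=23/2; branch lengths MNST→13/12, RZ→15/4; new cluster MNRSTZ
final tree: ((((M:1,T:1):7/4,S:11/4):23/12,N:14/3):13/12,(R:2,Z:2):15/4)
total length: 263/12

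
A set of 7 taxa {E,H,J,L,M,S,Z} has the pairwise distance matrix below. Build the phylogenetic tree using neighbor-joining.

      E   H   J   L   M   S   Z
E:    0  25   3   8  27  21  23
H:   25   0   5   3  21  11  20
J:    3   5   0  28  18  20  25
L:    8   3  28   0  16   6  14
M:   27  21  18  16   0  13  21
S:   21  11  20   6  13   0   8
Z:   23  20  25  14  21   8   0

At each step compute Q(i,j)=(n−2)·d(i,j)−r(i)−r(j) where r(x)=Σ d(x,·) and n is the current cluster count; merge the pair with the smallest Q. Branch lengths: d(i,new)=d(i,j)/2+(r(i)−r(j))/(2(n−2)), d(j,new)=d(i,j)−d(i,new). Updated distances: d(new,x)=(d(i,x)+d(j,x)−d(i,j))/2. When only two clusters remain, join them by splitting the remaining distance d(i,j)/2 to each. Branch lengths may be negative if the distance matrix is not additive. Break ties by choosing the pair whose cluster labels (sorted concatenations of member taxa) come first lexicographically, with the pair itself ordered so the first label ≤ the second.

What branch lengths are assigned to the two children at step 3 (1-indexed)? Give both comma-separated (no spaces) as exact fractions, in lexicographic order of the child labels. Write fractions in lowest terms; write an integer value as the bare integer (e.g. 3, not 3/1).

1. join E+J (d=3, Q=-191) ⇒ EJ; edges |E|=23/10, |J|=7/10
  updated: d(EJ,H)=27/2, d(EJ,L)=33/2, d(EJ,M)=21, d(EJ,S)=19, d(EJ,Z)=45/2
2. join H+L (d=3, Q=-112) ⇒ HL; edges |H|=25/8, |L|=-1/8
  updated: d(EJ,HL)=27/2, d(HL,M)=17, d(HL,S)=7, d(HL,Z)=31/2
3. join S+Z (d=8, Q=-90) ⇒ SZ; edges |S|=2/3, |Z|=22/3
  updated: d(EJ,SZ)=67/4, d(HL,SZ)=29/4, d(M,SZ)=13
4. join EJ+HL (d=27/2, Q=-62) ⇒ EHJL; edges |EJ|=81/8, |HL|=27/8
  updated: d(EHJL,M)=49/4, d(EHJL,SZ)=21/4
5. join EHJL+M (d=49/4, Q=-61/2) ⇒ EHJLM; edges |EHJL|=9/4, |M|=10
  updated: d(EHJLM,SZ)=3
6. join EHJLM+SZ (d=3) ⇒ EHJLMSZ; edges |EHJLM|=3/2, |SZ|=3/2
final tree: ((((E:23/10,J:7/10):81/8,(H:25/8,L:-1/8):27/8):9/4,M:10):3/2,(S:2/3,Z:22/3):3/2)
total length: 171/4

2/3,22/3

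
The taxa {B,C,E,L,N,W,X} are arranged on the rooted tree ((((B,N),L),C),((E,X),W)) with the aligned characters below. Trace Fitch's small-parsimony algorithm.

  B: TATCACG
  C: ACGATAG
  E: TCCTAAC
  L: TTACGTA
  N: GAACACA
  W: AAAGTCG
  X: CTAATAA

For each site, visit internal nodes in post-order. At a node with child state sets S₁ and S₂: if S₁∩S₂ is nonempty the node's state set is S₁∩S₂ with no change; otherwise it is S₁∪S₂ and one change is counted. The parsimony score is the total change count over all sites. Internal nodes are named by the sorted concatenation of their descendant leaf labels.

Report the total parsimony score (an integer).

24

[col 0] BN: children B:{T}, N:{G} ∪→ {G,T}; cost 1
[col 0] BLN: children BN:{G,T}, L:{T} ∩→ {T}; cost 0
[col 0] BCLN: children BLN:{T}, C:{A} ∪→ {A,T}; cost 1
[col 0] EX: children E:{T}, X:{C} ∪→ {C,T}; cost 1
[col 0] EWX: children EX:{C,T}, W:{A} ∪→ {A,C,T}; cost 1
[col 0] BCELNWX: children BCLN:{A,T}, EWX:{A,C,T} ∩→ {A,T}; cost 0
[col 1] BN: children B:{A}, N:{A} ∩→ {A}; cost 0
[col 1] BLN: children BN:{A}, L:{T} ∪→ {A,T}; cost 1
[col 1] BCLN: children BLN:{A,T}, C:{C} ∪→ {A,C,T}; cost 1
[col 1] EX: children E:{C}, X:{T} ∪→ {C,T}; cost 1
[col 1] EWX: children EX:{C,T}, W:{A} ∪→ {A,C,T}; cost 1
[col 1] BCELNWX: children BCLN:{A,C,T}, EWX:{A,C,T} ∩→ {A,C,T}; cost 0
[col 2] BN: children B:{T}, N:{A} ∪→ {A,T}; cost 1
[col 2] BLN: children BN:{A,T}, L:{A} ∩→ {A}; cost 0
[col 2] BCLN: children BLN:{A}, C:{G} ∪→ {A,G}; cost 1
[col 2] EX: children E:{C}, X:{A} ∪→ {A,C}; cost 1
[col 2] EWX: children EX:{A,C}, W:{A} ∩→ {A}; cost 0
[col 2] BCELNWX: children BCLN:{A,G}, EWX:{A} ∩→ {A}; cost 0
[col 3] BN: children B:{C}, N:{C} ∩→ {C}; cost 0
[col 3] BLN: children BN:{C}, L:{C} ∩→ {C}; cost 0
[col 3] BCLN: children BLN:{C}, C:{A} ∪→ {A,C}; cost 1
[col 3] EX: children E:{T}, X:{A} ∪→ {A,T}; cost 1
[col 3] EWX: children EX:{A,T}, W:{G} ∪→ {A,G,T}; cost 1
[col 3] BCELNWX: children BCLN:{A,C}, EWX:{A,G,T} ∩→ {A}; cost 0
[col 4] BN: children B:{A}, N:{A} ∩→ {A}; cost 0
[col 4] BLN: children BN:{A}, L:{G} ∪→ {A,G}; cost 1
[col 4] BCLN: children BLN:{A,G}, C:{T} ∪→ {A,G,T}; cost 1
[col 4] EX: children E:{A}, X:{T} ∪→ {A,T}; cost 1
[col 4] EWX: children EX:{A,T}, W:{T} ∩→ {T}; cost 0
[col 4] BCELNWX: children BCLN:{A,G,T}, EWX:{T} ∩→ {T}; cost 0
[col 5] BN: children B:{C}, N:{C} ∩→ {C}; cost 0
[col 5] BLN: children BN:{C}, L:{T} ∪→ {C,T}; cost 1
[col 5] BCLN: children BLN:{C,T}, C:{A} ∪→ {A,C,T}; cost 1
[col 5] EX: children E:{A}, X:{A} ∩→ {A}; cost 0
[col 5] EWX: children EX:{A}, W:{C} ∪→ {A,C}; cost 1
[col 5] BCELNWX: children BCLN:{A,C,T}, EWX:{A,C} ∩→ {A,C}; cost 0
[col 6] BN: children B:{G}, N:{A} ∪→ {A,G}; cost 1
[col 6] BLN: children BN:{A,G}, L:{A} ∩→ {A}; cost 0
[col 6] BCLN: children BLN:{A}, C:{G} ∪→ {A,G}; cost 1
[col 6] EX: children E:{C}, X:{A} ∪→ {A,C}; cost 1
[col 6] EWX: children EX:{A,C}, W:{G} ∪→ {A,C,G}; cost 1
[col 6] BCELNWX: children BCLN:{A,G}, EWX:{A,C,G} ∩→ {A,G}; cost 0
per-site changes: [4, 4, 3, 3, 3, 3, 4]; total = 24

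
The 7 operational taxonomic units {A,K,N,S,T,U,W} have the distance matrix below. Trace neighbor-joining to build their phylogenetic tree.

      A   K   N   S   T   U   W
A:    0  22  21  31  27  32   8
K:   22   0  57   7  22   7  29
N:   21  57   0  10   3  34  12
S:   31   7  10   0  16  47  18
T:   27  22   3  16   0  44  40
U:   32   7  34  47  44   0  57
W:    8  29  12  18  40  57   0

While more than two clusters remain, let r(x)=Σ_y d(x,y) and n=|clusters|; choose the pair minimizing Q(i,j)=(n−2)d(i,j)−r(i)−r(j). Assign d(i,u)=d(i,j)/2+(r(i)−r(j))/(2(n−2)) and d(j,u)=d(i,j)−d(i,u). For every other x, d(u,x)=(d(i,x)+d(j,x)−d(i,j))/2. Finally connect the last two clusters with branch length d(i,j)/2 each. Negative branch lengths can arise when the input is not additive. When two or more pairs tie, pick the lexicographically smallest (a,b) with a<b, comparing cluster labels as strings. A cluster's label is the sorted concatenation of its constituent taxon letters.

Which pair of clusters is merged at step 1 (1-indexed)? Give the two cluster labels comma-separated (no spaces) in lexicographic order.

K,U

iteration 1: select K,U (d=7, Q=-330); attach at lengths (-21/5, 56/5); label the merged cluster KU
  updated: d(A,KU)=47/2, d(KU,N)=42, d(KU,S)=47/2, d(KU,T)=59/2, d(KU,W)=79/2
iteration 2: select A,W (d=8, Q=-196); attach at lengths (25/8, 39/8); label the merged cluster AW
  updated: d(AW,KU)=55/2, d(AW,N)=25/2, d(AW,S)=41/2, d(AW,T)=59/2
iteration 3: select N,T (d=3, Q=-273/2); attach at lengths (-1/4, 13/4); label the merged cluster NT
  updated: d(AW,NT)=39/2, d(KU,NT)=137/4, d(NT,S)=23/2
iteration 4: select AW,KU (d=55/2, Q=-391/4); attach at lengths (149/16, 291/16); label the merged cluster AKUW
  updated: d(AKUW,NT)=105/8, d(AKUW,S)=33/4
iteration 5: select AKUW,NT (d=105/8, Q=-263/8); attach at lengths (79/16, 131/16); label the merged cluster AKNTUW
  updated: d(AKNTUW,S)=53/16
iteration 6: select AKNTUW,S (d=53/16); attach at lengths (53/32, 53/32); label the merged cluster AKNSTUW
final tree: ((((A:25/8,W:39/8):149/16,(K:-21/5,U:56/5):291/16):79/16,(N:-1/4,T:13/4):131/16):53/32,S:53/32)
total length: 991/16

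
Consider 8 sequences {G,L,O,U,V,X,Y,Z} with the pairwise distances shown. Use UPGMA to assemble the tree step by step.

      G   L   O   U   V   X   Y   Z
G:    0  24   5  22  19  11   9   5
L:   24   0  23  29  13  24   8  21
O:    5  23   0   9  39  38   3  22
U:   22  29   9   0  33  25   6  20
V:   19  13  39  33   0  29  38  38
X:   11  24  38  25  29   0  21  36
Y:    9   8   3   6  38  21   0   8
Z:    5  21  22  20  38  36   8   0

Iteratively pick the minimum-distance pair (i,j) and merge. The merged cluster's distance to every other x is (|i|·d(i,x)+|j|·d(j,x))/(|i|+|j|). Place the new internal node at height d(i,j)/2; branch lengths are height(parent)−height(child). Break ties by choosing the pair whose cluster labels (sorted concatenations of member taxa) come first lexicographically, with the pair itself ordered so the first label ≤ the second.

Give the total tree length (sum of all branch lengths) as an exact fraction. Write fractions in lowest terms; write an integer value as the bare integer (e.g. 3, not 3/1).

1. join O+Y (d=3) ⇒ OY; edges |O|=3/2, |Y|=3/2
  updated: d(G,OY)=7, d(L,OY)=31/2, d(OY,U)=15/2, d(OY,V)=77/2, d(OY,X)=59/2, d(OY,Z)=15
2. join G+Z (d=5) ⇒ GZ; edges |G|=5/2, |Z|=5/2
  updated: d(GZ,L)=45/2, d(GZ,OY)=11, d(GZ,U)=21, d(GZ,V)=57/2, d(GZ,X)=47/2
3. join OY+U (d=15/2) ⇒ OUY; edges |OY|=9/4, |U|=15/4
  updated: d(GZ,OUY)=43/3, d(L,OUY)=20, d(OUY,V)=110/3, d(OUY,X)=28
4. join L+V (d=13) ⇒ LV; edges |L|=13/2, |V|=13/2
  updated: d(GZ,LV)=51/2, d(LV,OUY)=85/3, d(LV,X)=53/2
5. join GZ+OUY (d=43/3) ⇒ GOUYZ; edges |GZ|=14/3, |OUY|=41/12
  updated: d(GOUYZ,LV)=136/5, d(GOUYZ,X)=131/5
6. join GOUYZ+X (d=131/5) ⇒ GOUXYZ; edges |GOUYZ|=89/15, |X|=131/10
  updated: d(GOUXYZ,LV)=325/12
7. join GOUXYZ+LV (d=325/12) ⇒ GLOUVXYZ; edges |GOUXYZ|=53/120, |LV|=169/24
final tree: ((((G:5/2,Z:5/2):14/3,((O:3/2,Y:3/2):9/4,U:15/4):41/12):89/15,X:131/10):53/120,(L:13/2,V:13/2):169/24)
total length: 308/5

308/5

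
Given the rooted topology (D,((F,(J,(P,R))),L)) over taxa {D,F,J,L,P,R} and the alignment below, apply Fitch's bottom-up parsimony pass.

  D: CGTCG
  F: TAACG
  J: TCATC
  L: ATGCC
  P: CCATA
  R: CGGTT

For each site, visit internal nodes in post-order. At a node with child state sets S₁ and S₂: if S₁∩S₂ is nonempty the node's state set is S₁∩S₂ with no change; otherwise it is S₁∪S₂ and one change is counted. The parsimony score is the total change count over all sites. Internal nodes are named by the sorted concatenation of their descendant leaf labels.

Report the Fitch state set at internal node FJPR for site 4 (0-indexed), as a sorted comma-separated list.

site 0, node PR: P={C} ∩ R={C} → {C} (+0)
site 0, node JPR: J={T} ∪ PR={C} → {C,T} (+1)
site 0, node FJPR: F={T} ∩ JPR={C,T} → {T} (+0)
site 0, node FJLPR: FJPR={T} ∪ L={A} → {A,T} (+1)
site 0, node DFJLPR: D={C} ∪ FJLPR={A,T} → {A,C,T} (+1)
site 1, node PR: P={C} ∪ R={G} → {C,G} (+1)
site 1, node JPR: J={C} ∩ PR={C,G} → {C} (+0)
site 1, node FJPR: F={A} ∪ JPR={C} → {A,C} (+1)
site 1, node FJLPR: FJPR={A,C} ∪ L={T} → {A,C,T} (+1)
site 1, node DFJLPR: D={G} ∪ FJLPR={A,C,T} → {A,C,G,T} (+1)
site 2, node PR: P={A} ∪ R={G} → {A,G} (+1)
site 2, node JPR: J={A} ∩ PR={A,G} → {A} (+0)
site 2, node FJPR: F={A} ∩ JPR={A} → {A} (+0)
site 2, node FJLPR: FJPR={A} ∪ L={G} → {A,G} (+1)
site 2, node DFJLPR: D={T} ∪ FJLPR={A,G} → {A,G,T} (+1)
site 3, node PR: P={T} ∩ R={T} → {T} (+0)
site 3, node JPR: J={T} ∩ PR={T} → {T} (+0)
site 3, node FJPR: F={C} ∪ JPR={T} → {C,T} (+1)
site 3, node FJLPR: FJPR={C,T} ∩ L={C} → {C} (+0)
site 3, node DFJLPR: D={C} ∩ FJLPR={C} → {C} (+0)
site 4, node PR: P={A} ∪ R={T} → {A,T} (+1)
site 4, node JPR: J={C} ∪ PR={A,T} → {A,C,T} (+1)
site 4, node FJPR: F={G} ∪ JPR={A,C,T} → {A,C,G,T} (+1)
site 4, node FJLPR: FJPR={A,C,G,T} ∩ L={C} → {C} (+0)
site 4, node DFJLPR: D={G} ∪ FJLPR={C} → {C,G} (+1)
per-site changes: [3, 4, 3, 1, 4]; total = 15

A,C,G,T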